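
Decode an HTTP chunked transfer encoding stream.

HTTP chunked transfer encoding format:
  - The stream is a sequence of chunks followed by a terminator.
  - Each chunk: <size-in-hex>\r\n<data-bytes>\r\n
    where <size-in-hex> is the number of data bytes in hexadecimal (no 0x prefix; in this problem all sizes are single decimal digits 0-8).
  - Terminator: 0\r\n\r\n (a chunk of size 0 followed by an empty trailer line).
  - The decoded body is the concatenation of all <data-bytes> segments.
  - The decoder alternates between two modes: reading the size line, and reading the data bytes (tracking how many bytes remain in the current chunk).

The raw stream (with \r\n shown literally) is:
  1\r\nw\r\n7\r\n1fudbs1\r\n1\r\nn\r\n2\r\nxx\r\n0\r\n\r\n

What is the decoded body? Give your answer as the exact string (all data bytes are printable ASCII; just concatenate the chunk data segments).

Answer: w1fudbs1nxx

Derivation:
Chunk 1: stream[0..1]='1' size=0x1=1, data at stream[3..4]='w' -> body[0..1], body so far='w'
Chunk 2: stream[6..7]='7' size=0x7=7, data at stream[9..16]='1fudbs1' -> body[1..8], body so far='w1fudbs1'
Chunk 3: stream[18..19]='1' size=0x1=1, data at stream[21..22]='n' -> body[8..9], body so far='w1fudbs1n'
Chunk 4: stream[24..25]='2' size=0x2=2, data at stream[27..29]='xx' -> body[9..11], body so far='w1fudbs1nxx'
Chunk 5: stream[31..32]='0' size=0 (terminator). Final body='w1fudbs1nxx' (11 bytes)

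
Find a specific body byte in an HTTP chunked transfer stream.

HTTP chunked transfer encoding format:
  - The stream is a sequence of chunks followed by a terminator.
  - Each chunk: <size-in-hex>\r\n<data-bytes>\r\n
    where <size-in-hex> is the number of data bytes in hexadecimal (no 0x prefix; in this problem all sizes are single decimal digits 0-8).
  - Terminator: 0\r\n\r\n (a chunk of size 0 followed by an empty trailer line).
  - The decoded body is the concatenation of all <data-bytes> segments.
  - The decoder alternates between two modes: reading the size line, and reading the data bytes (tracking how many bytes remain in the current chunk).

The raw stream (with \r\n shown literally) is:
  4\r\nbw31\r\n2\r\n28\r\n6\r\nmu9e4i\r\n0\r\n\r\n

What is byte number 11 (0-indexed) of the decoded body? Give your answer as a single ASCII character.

Chunk 1: stream[0..1]='4' size=0x4=4, data at stream[3..7]='bw31' -> body[0..4], body so far='bw31'
Chunk 2: stream[9..10]='2' size=0x2=2, data at stream[12..14]='28' -> body[4..6], body so far='bw3128'
Chunk 3: stream[16..17]='6' size=0x6=6, data at stream[19..25]='mu9e4i' -> body[6..12], body so far='bw3128mu9e4i'
Chunk 4: stream[27..28]='0' size=0 (terminator). Final body='bw3128mu9e4i' (12 bytes)
Body byte 11 = 'i'

Answer: i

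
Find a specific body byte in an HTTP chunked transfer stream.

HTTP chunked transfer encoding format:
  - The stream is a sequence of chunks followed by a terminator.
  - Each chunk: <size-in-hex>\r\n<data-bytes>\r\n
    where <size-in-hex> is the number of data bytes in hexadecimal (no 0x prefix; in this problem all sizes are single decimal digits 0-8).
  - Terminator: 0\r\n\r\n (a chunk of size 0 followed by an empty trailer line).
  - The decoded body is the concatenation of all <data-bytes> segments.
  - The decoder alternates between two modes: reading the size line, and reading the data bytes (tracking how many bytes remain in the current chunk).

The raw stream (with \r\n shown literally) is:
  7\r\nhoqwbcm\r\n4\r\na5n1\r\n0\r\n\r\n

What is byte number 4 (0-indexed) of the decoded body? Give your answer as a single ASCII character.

Chunk 1: stream[0..1]='7' size=0x7=7, data at stream[3..10]='hoqwbcm' -> body[0..7], body so far='hoqwbcm'
Chunk 2: stream[12..13]='4' size=0x4=4, data at stream[15..19]='a5n1' -> body[7..11], body so far='hoqwbcma5n1'
Chunk 3: stream[21..22]='0' size=0 (terminator). Final body='hoqwbcma5n1' (11 bytes)
Body byte 4 = 'b'

Answer: b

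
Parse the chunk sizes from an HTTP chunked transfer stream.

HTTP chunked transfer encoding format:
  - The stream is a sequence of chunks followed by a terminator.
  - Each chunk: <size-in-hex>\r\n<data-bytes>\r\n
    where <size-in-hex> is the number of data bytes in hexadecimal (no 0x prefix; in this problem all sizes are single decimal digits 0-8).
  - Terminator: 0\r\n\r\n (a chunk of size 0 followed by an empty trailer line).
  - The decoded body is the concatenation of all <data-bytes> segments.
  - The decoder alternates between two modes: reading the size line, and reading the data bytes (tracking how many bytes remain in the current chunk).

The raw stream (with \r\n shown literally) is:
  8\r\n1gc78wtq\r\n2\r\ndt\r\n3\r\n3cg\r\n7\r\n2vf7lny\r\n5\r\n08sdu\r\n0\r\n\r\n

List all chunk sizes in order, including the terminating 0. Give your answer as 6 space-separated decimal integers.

Answer: 8 2 3 7 5 0

Derivation:
Chunk 1: stream[0..1]='8' size=0x8=8, data at stream[3..11]='1gc78wtq' -> body[0..8], body so far='1gc78wtq'
Chunk 2: stream[13..14]='2' size=0x2=2, data at stream[16..18]='dt' -> body[8..10], body so far='1gc78wtqdt'
Chunk 3: stream[20..21]='3' size=0x3=3, data at stream[23..26]='3cg' -> body[10..13], body so far='1gc78wtqdt3cg'
Chunk 4: stream[28..29]='7' size=0x7=7, data at stream[31..38]='2vf7lny' -> body[13..20], body so far='1gc78wtqdt3cg2vf7lny'
Chunk 5: stream[40..41]='5' size=0x5=5, data at stream[43..48]='08sdu' -> body[20..25], body so far='1gc78wtqdt3cg2vf7lny08sdu'
Chunk 6: stream[50..51]='0' size=0 (terminator). Final body='1gc78wtqdt3cg2vf7lny08sdu' (25 bytes)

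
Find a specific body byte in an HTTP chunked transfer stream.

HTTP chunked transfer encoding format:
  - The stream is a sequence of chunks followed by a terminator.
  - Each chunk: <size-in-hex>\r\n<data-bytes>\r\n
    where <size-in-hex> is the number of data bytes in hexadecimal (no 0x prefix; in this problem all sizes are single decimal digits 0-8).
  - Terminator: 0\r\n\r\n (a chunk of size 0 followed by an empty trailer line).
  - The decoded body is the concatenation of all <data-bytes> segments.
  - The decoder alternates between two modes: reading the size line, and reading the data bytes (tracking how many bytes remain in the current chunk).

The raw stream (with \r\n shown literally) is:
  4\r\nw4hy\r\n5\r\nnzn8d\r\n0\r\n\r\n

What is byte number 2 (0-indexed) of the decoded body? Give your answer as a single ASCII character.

Answer: h

Derivation:
Chunk 1: stream[0..1]='4' size=0x4=4, data at stream[3..7]='w4hy' -> body[0..4], body so far='w4hy'
Chunk 2: stream[9..10]='5' size=0x5=5, data at stream[12..17]='nzn8d' -> body[4..9], body so far='w4hynzn8d'
Chunk 3: stream[19..20]='0' size=0 (terminator). Final body='w4hynzn8d' (9 bytes)
Body byte 2 = 'h'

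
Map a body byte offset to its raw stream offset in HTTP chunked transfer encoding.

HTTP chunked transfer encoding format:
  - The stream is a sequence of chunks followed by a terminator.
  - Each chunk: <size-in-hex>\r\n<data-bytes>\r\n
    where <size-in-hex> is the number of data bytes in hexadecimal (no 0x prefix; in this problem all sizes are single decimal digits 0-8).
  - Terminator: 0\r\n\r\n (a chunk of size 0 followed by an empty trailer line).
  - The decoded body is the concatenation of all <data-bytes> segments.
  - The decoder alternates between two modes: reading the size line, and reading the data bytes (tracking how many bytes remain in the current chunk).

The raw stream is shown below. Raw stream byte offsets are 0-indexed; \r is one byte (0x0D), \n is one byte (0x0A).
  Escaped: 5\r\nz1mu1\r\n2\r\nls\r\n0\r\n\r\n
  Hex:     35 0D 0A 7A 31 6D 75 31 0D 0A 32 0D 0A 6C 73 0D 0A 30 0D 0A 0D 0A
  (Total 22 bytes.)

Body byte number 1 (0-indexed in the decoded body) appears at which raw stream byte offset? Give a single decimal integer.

Chunk 1: stream[0..1]='5' size=0x5=5, data at stream[3..8]='z1mu1' -> body[0..5], body so far='z1mu1'
Chunk 2: stream[10..11]='2' size=0x2=2, data at stream[13..15]='ls' -> body[5..7], body so far='z1mu1ls'
Chunk 3: stream[17..18]='0' size=0 (terminator). Final body='z1mu1ls' (7 bytes)
Body byte 1 at stream offset 4

Answer: 4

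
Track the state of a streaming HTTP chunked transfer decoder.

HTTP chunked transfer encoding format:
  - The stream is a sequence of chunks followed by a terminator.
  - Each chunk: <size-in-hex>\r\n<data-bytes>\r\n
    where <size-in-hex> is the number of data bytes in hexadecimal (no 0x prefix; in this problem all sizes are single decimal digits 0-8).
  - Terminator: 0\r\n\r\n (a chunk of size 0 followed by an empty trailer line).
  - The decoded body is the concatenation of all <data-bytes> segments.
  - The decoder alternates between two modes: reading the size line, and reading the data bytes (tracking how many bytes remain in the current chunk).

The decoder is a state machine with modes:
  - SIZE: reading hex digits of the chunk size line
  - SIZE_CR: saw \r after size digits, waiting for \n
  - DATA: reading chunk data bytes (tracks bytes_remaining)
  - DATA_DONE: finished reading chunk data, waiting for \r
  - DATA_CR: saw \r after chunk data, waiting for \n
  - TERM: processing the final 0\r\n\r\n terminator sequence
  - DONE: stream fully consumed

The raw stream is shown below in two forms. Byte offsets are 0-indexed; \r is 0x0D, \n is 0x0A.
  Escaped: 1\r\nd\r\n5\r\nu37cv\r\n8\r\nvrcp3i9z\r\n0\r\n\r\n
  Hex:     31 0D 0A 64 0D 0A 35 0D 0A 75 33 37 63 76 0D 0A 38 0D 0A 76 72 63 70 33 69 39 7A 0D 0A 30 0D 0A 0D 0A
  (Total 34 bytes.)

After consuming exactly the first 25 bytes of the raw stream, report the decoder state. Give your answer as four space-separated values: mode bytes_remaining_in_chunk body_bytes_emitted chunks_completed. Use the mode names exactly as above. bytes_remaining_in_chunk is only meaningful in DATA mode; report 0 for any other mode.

Byte 0 = '1': mode=SIZE remaining=0 emitted=0 chunks_done=0
Byte 1 = 0x0D: mode=SIZE_CR remaining=0 emitted=0 chunks_done=0
Byte 2 = 0x0A: mode=DATA remaining=1 emitted=0 chunks_done=0
Byte 3 = 'd': mode=DATA_DONE remaining=0 emitted=1 chunks_done=0
Byte 4 = 0x0D: mode=DATA_CR remaining=0 emitted=1 chunks_done=0
Byte 5 = 0x0A: mode=SIZE remaining=0 emitted=1 chunks_done=1
Byte 6 = '5': mode=SIZE remaining=0 emitted=1 chunks_done=1
Byte 7 = 0x0D: mode=SIZE_CR remaining=0 emitted=1 chunks_done=1
Byte 8 = 0x0A: mode=DATA remaining=5 emitted=1 chunks_done=1
Byte 9 = 'u': mode=DATA remaining=4 emitted=2 chunks_done=1
Byte 10 = '3': mode=DATA remaining=3 emitted=3 chunks_done=1
Byte 11 = '7': mode=DATA remaining=2 emitted=4 chunks_done=1
Byte 12 = 'c': mode=DATA remaining=1 emitted=5 chunks_done=1
Byte 13 = 'v': mode=DATA_DONE remaining=0 emitted=6 chunks_done=1
Byte 14 = 0x0D: mode=DATA_CR remaining=0 emitted=6 chunks_done=1
Byte 15 = 0x0A: mode=SIZE remaining=0 emitted=6 chunks_done=2
Byte 16 = '8': mode=SIZE remaining=0 emitted=6 chunks_done=2
Byte 17 = 0x0D: mode=SIZE_CR remaining=0 emitted=6 chunks_done=2
Byte 18 = 0x0A: mode=DATA remaining=8 emitted=6 chunks_done=2
Byte 19 = 'v': mode=DATA remaining=7 emitted=7 chunks_done=2
Byte 20 = 'r': mode=DATA remaining=6 emitted=8 chunks_done=2
Byte 21 = 'c': mode=DATA remaining=5 emitted=9 chunks_done=2
Byte 22 = 'p': mode=DATA remaining=4 emitted=10 chunks_done=2
Byte 23 = '3': mode=DATA remaining=3 emitted=11 chunks_done=2
Byte 24 = 'i': mode=DATA remaining=2 emitted=12 chunks_done=2

Answer: DATA 2 12 2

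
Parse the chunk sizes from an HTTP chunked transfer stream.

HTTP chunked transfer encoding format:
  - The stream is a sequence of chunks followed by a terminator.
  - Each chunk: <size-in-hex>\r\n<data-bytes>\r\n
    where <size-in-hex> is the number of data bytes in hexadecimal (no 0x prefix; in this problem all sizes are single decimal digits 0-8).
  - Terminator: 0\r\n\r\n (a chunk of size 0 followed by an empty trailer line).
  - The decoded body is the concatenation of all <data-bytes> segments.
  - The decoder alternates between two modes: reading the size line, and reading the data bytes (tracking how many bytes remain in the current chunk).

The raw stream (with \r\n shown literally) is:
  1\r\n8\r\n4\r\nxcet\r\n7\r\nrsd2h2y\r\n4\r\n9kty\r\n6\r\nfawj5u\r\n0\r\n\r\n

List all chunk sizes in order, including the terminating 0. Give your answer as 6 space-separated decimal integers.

Answer: 1 4 7 4 6 0

Derivation:
Chunk 1: stream[0..1]='1' size=0x1=1, data at stream[3..4]='8' -> body[0..1], body so far='8'
Chunk 2: stream[6..7]='4' size=0x4=4, data at stream[9..13]='xcet' -> body[1..5], body so far='8xcet'
Chunk 3: stream[15..16]='7' size=0x7=7, data at stream[18..25]='rsd2h2y' -> body[5..12], body so far='8xcetrsd2h2y'
Chunk 4: stream[27..28]='4' size=0x4=4, data at stream[30..34]='9kty' -> body[12..16], body so far='8xcetrsd2h2y9kty'
Chunk 5: stream[36..37]='6' size=0x6=6, data at stream[39..45]='fawj5u' -> body[16..22], body so far='8xcetrsd2h2y9ktyfawj5u'
Chunk 6: stream[47..48]='0' size=0 (terminator). Final body='8xcetrsd2h2y9ktyfawj5u' (22 bytes)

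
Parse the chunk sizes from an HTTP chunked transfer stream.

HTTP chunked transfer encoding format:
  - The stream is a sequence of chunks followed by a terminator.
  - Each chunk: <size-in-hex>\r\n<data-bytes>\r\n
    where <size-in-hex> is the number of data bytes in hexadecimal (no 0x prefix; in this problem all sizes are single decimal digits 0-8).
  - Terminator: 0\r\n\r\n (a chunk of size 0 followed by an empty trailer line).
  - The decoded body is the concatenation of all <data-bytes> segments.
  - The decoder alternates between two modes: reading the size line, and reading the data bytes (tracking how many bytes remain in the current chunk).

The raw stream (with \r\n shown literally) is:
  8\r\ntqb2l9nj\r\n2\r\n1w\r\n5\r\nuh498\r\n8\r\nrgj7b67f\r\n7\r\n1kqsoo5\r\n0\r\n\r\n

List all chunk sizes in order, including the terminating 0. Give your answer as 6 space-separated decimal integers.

Chunk 1: stream[0..1]='8' size=0x8=8, data at stream[3..11]='tqb2l9nj' -> body[0..8], body so far='tqb2l9nj'
Chunk 2: stream[13..14]='2' size=0x2=2, data at stream[16..18]='1w' -> body[8..10], body so far='tqb2l9nj1w'
Chunk 3: stream[20..21]='5' size=0x5=5, data at stream[23..28]='uh498' -> body[10..15], body so far='tqb2l9nj1wuh498'
Chunk 4: stream[30..31]='8' size=0x8=8, data at stream[33..41]='rgj7b67f' -> body[15..23], body so far='tqb2l9nj1wuh498rgj7b67f'
Chunk 5: stream[43..44]='7' size=0x7=7, data at stream[46..53]='1kqsoo5' -> body[23..30], body so far='tqb2l9nj1wuh498rgj7b67f1kqsoo5'
Chunk 6: stream[55..56]='0' size=0 (terminator). Final body='tqb2l9nj1wuh498rgj7b67f1kqsoo5' (30 bytes)

Answer: 8 2 5 8 7 0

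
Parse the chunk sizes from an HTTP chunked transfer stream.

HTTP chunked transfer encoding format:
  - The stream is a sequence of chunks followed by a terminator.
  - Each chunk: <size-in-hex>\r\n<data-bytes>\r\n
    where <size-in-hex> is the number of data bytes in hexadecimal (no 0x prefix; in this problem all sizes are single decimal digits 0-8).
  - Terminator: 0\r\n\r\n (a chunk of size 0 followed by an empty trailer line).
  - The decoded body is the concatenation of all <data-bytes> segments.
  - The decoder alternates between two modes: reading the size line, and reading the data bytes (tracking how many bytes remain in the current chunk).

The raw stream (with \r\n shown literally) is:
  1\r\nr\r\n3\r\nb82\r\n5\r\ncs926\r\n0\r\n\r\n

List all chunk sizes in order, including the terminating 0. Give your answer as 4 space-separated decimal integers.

Answer: 1 3 5 0

Derivation:
Chunk 1: stream[0..1]='1' size=0x1=1, data at stream[3..4]='r' -> body[0..1], body so far='r'
Chunk 2: stream[6..7]='3' size=0x3=3, data at stream[9..12]='b82' -> body[1..4], body so far='rb82'
Chunk 3: stream[14..15]='5' size=0x5=5, data at stream[17..22]='cs926' -> body[4..9], body so far='rb82cs926'
Chunk 4: stream[24..25]='0' size=0 (terminator). Final body='rb82cs926' (9 bytes)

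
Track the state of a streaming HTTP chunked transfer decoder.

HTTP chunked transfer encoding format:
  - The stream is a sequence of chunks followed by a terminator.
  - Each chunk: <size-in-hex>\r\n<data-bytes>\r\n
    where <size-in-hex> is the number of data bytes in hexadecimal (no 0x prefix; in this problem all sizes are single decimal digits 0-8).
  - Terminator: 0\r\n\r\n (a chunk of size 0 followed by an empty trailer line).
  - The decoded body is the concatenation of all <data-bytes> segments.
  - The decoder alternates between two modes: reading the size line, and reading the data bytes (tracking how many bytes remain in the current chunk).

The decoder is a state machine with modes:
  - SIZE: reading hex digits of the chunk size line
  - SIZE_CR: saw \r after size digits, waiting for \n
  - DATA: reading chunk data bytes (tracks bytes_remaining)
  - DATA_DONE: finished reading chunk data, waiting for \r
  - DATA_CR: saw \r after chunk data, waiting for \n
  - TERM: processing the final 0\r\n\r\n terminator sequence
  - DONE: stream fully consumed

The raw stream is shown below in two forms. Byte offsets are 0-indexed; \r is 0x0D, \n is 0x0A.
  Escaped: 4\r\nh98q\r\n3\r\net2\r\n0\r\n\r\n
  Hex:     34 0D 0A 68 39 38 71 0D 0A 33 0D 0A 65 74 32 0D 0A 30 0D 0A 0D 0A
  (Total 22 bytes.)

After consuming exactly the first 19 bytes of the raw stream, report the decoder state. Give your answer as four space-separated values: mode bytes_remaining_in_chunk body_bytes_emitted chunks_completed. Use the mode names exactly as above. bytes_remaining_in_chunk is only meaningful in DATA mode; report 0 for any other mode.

Answer: SIZE_CR 0 7 2

Derivation:
Byte 0 = '4': mode=SIZE remaining=0 emitted=0 chunks_done=0
Byte 1 = 0x0D: mode=SIZE_CR remaining=0 emitted=0 chunks_done=0
Byte 2 = 0x0A: mode=DATA remaining=4 emitted=0 chunks_done=0
Byte 3 = 'h': mode=DATA remaining=3 emitted=1 chunks_done=0
Byte 4 = '9': mode=DATA remaining=2 emitted=2 chunks_done=0
Byte 5 = '8': mode=DATA remaining=1 emitted=3 chunks_done=0
Byte 6 = 'q': mode=DATA_DONE remaining=0 emitted=4 chunks_done=0
Byte 7 = 0x0D: mode=DATA_CR remaining=0 emitted=4 chunks_done=0
Byte 8 = 0x0A: mode=SIZE remaining=0 emitted=4 chunks_done=1
Byte 9 = '3': mode=SIZE remaining=0 emitted=4 chunks_done=1
Byte 10 = 0x0D: mode=SIZE_CR remaining=0 emitted=4 chunks_done=1
Byte 11 = 0x0A: mode=DATA remaining=3 emitted=4 chunks_done=1
Byte 12 = 'e': mode=DATA remaining=2 emitted=5 chunks_done=1
Byte 13 = 't': mode=DATA remaining=1 emitted=6 chunks_done=1
Byte 14 = '2': mode=DATA_DONE remaining=0 emitted=7 chunks_done=1
Byte 15 = 0x0D: mode=DATA_CR remaining=0 emitted=7 chunks_done=1
Byte 16 = 0x0A: mode=SIZE remaining=0 emitted=7 chunks_done=2
Byte 17 = '0': mode=SIZE remaining=0 emitted=7 chunks_done=2
Byte 18 = 0x0D: mode=SIZE_CR remaining=0 emitted=7 chunks_done=2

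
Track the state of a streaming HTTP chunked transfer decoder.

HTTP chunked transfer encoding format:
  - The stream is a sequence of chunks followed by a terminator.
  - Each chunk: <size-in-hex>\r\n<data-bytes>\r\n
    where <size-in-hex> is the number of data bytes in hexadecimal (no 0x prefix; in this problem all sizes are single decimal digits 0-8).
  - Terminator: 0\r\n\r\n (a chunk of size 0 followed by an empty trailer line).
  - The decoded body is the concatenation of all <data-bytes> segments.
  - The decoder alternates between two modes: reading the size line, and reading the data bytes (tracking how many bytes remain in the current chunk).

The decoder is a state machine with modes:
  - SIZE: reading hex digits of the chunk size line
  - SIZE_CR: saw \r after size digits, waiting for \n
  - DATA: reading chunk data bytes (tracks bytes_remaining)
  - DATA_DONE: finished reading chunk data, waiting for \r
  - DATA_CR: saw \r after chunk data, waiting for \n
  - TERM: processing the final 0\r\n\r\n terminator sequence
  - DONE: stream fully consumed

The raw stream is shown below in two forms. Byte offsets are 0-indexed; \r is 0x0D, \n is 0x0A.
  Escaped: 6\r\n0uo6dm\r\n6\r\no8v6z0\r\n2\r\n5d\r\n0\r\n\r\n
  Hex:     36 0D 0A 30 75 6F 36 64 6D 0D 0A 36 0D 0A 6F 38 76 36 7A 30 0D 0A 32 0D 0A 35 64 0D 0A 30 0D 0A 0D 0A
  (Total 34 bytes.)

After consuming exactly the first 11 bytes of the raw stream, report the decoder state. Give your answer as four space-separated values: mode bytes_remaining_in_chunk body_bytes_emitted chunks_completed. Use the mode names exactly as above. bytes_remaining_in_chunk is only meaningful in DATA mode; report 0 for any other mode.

Answer: SIZE 0 6 1

Derivation:
Byte 0 = '6': mode=SIZE remaining=0 emitted=0 chunks_done=0
Byte 1 = 0x0D: mode=SIZE_CR remaining=0 emitted=0 chunks_done=0
Byte 2 = 0x0A: mode=DATA remaining=6 emitted=0 chunks_done=0
Byte 3 = '0': mode=DATA remaining=5 emitted=1 chunks_done=0
Byte 4 = 'u': mode=DATA remaining=4 emitted=2 chunks_done=0
Byte 5 = 'o': mode=DATA remaining=3 emitted=3 chunks_done=0
Byte 6 = '6': mode=DATA remaining=2 emitted=4 chunks_done=0
Byte 7 = 'd': mode=DATA remaining=1 emitted=5 chunks_done=0
Byte 8 = 'm': mode=DATA_DONE remaining=0 emitted=6 chunks_done=0
Byte 9 = 0x0D: mode=DATA_CR remaining=0 emitted=6 chunks_done=0
Byte 10 = 0x0A: mode=SIZE remaining=0 emitted=6 chunks_done=1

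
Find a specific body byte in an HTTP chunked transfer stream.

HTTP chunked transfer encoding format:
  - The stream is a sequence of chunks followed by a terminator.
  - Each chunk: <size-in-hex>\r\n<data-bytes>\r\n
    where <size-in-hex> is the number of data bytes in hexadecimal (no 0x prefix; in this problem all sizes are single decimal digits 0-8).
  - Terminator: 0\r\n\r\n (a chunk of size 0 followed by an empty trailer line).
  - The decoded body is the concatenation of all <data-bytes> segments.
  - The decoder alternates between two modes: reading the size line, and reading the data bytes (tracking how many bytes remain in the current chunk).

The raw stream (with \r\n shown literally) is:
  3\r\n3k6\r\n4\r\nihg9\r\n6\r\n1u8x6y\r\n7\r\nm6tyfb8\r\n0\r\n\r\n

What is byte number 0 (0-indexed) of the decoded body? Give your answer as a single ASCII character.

Answer: 3

Derivation:
Chunk 1: stream[0..1]='3' size=0x3=3, data at stream[3..6]='3k6' -> body[0..3], body so far='3k6'
Chunk 2: stream[8..9]='4' size=0x4=4, data at stream[11..15]='ihg9' -> body[3..7], body so far='3k6ihg9'
Chunk 3: stream[17..18]='6' size=0x6=6, data at stream[20..26]='1u8x6y' -> body[7..13], body so far='3k6ihg91u8x6y'
Chunk 4: stream[28..29]='7' size=0x7=7, data at stream[31..38]='m6tyfb8' -> body[13..20], body so far='3k6ihg91u8x6ym6tyfb8'
Chunk 5: stream[40..41]='0' size=0 (terminator). Final body='3k6ihg91u8x6ym6tyfb8' (20 bytes)
Body byte 0 = '3'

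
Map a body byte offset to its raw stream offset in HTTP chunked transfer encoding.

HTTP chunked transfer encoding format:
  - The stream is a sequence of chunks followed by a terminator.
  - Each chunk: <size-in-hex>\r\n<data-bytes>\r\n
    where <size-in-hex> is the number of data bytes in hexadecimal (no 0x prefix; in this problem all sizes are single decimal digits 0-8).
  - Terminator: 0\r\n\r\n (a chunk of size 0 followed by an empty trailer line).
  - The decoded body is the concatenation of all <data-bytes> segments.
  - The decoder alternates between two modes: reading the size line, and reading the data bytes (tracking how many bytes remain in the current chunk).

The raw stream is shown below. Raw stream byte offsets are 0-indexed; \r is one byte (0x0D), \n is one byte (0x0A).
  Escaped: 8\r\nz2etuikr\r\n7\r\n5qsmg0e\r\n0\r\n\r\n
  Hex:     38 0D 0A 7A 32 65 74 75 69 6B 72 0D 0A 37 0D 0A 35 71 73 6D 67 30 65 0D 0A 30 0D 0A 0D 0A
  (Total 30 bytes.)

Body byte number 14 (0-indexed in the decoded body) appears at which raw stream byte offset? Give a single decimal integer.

Chunk 1: stream[0..1]='8' size=0x8=8, data at stream[3..11]='z2etuikr' -> body[0..8], body so far='z2etuikr'
Chunk 2: stream[13..14]='7' size=0x7=7, data at stream[16..23]='5qsmg0e' -> body[8..15], body so far='z2etuikr5qsmg0e'
Chunk 3: stream[25..26]='0' size=0 (terminator). Final body='z2etuikr5qsmg0e' (15 bytes)
Body byte 14 at stream offset 22

Answer: 22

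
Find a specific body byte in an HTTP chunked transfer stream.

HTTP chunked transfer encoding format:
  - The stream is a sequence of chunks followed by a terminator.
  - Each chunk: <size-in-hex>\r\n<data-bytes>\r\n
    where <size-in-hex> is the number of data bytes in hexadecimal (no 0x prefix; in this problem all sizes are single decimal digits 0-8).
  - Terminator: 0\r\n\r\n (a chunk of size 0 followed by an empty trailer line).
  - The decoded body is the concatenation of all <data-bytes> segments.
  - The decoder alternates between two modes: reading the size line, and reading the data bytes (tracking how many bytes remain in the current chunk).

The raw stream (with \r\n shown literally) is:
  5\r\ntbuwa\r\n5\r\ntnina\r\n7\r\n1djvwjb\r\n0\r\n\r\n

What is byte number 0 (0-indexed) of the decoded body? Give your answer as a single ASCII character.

Chunk 1: stream[0..1]='5' size=0x5=5, data at stream[3..8]='tbuwa' -> body[0..5], body so far='tbuwa'
Chunk 2: stream[10..11]='5' size=0x5=5, data at stream[13..18]='tnina' -> body[5..10], body so far='tbuwatnina'
Chunk 3: stream[20..21]='7' size=0x7=7, data at stream[23..30]='1djvwjb' -> body[10..17], body so far='tbuwatnina1djvwjb'
Chunk 4: stream[32..33]='0' size=0 (terminator). Final body='tbuwatnina1djvwjb' (17 bytes)
Body byte 0 = 't'

Answer: t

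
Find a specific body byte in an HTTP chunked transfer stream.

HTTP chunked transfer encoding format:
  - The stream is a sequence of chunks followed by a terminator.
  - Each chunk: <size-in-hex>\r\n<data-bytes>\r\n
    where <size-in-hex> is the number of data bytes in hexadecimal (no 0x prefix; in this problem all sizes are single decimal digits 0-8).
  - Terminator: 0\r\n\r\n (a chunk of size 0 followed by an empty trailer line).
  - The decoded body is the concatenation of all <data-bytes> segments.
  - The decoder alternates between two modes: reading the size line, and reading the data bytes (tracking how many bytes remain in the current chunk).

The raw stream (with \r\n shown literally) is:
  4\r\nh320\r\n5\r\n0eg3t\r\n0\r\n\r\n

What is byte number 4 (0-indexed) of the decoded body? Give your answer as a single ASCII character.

Chunk 1: stream[0..1]='4' size=0x4=4, data at stream[3..7]='h320' -> body[0..4], body so far='h320'
Chunk 2: stream[9..10]='5' size=0x5=5, data at stream[12..17]='0eg3t' -> body[4..9], body so far='h3200eg3t'
Chunk 3: stream[19..20]='0' size=0 (terminator). Final body='h3200eg3t' (9 bytes)
Body byte 4 = '0'

Answer: 0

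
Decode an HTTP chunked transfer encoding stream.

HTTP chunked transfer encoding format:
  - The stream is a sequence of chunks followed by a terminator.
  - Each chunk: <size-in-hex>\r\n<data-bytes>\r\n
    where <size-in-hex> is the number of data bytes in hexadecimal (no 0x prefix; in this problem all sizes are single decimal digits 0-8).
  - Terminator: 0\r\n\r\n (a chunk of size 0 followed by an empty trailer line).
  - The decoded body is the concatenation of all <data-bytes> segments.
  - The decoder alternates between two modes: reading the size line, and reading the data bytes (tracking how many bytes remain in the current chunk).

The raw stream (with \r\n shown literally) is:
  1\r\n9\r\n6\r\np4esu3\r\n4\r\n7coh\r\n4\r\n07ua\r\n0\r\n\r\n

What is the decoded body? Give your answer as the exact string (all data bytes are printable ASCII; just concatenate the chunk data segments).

Chunk 1: stream[0..1]='1' size=0x1=1, data at stream[3..4]='9' -> body[0..1], body so far='9'
Chunk 2: stream[6..7]='6' size=0x6=6, data at stream[9..15]='p4esu3' -> body[1..7], body so far='9p4esu3'
Chunk 3: stream[17..18]='4' size=0x4=4, data at stream[20..24]='7coh' -> body[7..11], body so far='9p4esu37coh'
Chunk 4: stream[26..27]='4' size=0x4=4, data at stream[29..33]='07ua' -> body[11..15], body so far='9p4esu37coh07ua'
Chunk 5: stream[35..36]='0' size=0 (terminator). Final body='9p4esu37coh07ua' (15 bytes)

Answer: 9p4esu37coh07ua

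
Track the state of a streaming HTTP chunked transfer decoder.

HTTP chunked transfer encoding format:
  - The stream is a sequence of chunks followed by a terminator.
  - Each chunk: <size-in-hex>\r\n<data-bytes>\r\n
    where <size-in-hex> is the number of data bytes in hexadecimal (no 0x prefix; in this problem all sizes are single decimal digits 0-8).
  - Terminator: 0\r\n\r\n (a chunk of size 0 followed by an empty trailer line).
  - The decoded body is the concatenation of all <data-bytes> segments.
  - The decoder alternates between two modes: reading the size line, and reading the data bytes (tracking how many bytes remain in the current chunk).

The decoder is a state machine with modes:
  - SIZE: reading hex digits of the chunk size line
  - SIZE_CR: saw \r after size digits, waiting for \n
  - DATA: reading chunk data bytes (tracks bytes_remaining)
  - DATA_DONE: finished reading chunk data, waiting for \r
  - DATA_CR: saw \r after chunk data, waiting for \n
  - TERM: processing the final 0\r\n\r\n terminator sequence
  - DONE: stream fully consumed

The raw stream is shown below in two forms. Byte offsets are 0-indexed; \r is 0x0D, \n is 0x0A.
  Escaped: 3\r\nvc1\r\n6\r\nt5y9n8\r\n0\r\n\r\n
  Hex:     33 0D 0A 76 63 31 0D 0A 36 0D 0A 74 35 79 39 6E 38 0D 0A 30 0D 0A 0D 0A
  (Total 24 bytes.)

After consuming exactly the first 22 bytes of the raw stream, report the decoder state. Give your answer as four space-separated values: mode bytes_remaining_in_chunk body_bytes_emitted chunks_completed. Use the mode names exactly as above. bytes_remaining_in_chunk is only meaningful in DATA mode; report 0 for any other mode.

Byte 0 = '3': mode=SIZE remaining=0 emitted=0 chunks_done=0
Byte 1 = 0x0D: mode=SIZE_CR remaining=0 emitted=0 chunks_done=0
Byte 2 = 0x0A: mode=DATA remaining=3 emitted=0 chunks_done=0
Byte 3 = 'v': mode=DATA remaining=2 emitted=1 chunks_done=0
Byte 4 = 'c': mode=DATA remaining=1 emitted=2 chunks_done=0
Byte 5 = '1': mode=DATA_DONE remaining=0 emitted=3 chunks_done=0
Byte 6 = 0x0D: mode=DATA_CR remaining=0 emitted=3 chunks_done=0
Byte 7 = 0x0A: mode=SIZE remaining=0 emitted=3 chunks_done=1
Byte 8 = '6': mode=SIZE remaining=0 emitted=3 chunks_done=1
Byte 9 = 0x0D: mode=SIZE_CR remaining=0 emitted=3 chunks_done=1
Byte 10 = 0x0A: mode=DATA remaining=6 emitted=3 chunks_done=1
Byte 11 = 't': mode=DATA remaining=5 emitted=4 chunks_done=1
Byte 12 = '5': mode=DATA remaining=4 emitted=5 chunks_done=1
Byte 13 = 'y': mode=DATA remaining=3 emitted=6 chunks_done=1
Byte 14 = '9': mode=DATA remaining=2 emitted=7 chunks_done=1
Byte 15 = 'n': mode=DATA remaining=1 emitted=8 chunks_done=1
Byte 16 = '8': mode=DATA_DONE remaining=0 emitted=9 chunks_done=1
Byte 17 = 0x0D: mode=DATA_CR remaining=0 emitted=9 chunks_done=1
Byte 18 = 0x0A: mode=SIZE remaining=0 emitted=9 chunks_done=2
Byte 19 = '0': mode=SIZE remaining=0 emitted=9 chunks_done=2
Byte 20 = 0x0D: mode=SIZE_CR remaining=0 emitted=9 chunks_done=2
Byte 21 = 0x0A: mode=TERM remaining=0 emitted=9 chunks_done=2

Answer: TERM 0 9 2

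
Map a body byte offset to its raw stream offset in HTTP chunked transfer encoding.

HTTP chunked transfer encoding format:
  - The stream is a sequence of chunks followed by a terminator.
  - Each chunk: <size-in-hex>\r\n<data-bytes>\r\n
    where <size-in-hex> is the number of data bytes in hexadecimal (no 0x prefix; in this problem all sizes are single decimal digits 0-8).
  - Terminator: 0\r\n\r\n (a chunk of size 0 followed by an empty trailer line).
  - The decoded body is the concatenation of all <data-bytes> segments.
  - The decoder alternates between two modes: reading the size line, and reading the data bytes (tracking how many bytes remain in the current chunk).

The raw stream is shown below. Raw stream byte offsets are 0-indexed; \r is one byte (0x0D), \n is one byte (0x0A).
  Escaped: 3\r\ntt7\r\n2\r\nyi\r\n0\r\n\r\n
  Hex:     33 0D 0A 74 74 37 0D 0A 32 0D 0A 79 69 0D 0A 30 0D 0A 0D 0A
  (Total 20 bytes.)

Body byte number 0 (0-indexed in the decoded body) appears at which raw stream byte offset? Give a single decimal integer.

Answer: 3

Derivation:
Chunk 1: stream[0..1]='3' size=0x3=3, data at stream[3..6]='tt7' -> body[0..3], body so far='tt7'
Chunk 2: stream[8..9]='2' size=0x2=2, data at stream[11..13]='yi' -> body[3..5], body so far='tt7yi'
Chunk 3: stream[15..16]='0' size=0 (terminator). Final body='tt7yi' (5 bytes)
Body byte 0 at stream offset 3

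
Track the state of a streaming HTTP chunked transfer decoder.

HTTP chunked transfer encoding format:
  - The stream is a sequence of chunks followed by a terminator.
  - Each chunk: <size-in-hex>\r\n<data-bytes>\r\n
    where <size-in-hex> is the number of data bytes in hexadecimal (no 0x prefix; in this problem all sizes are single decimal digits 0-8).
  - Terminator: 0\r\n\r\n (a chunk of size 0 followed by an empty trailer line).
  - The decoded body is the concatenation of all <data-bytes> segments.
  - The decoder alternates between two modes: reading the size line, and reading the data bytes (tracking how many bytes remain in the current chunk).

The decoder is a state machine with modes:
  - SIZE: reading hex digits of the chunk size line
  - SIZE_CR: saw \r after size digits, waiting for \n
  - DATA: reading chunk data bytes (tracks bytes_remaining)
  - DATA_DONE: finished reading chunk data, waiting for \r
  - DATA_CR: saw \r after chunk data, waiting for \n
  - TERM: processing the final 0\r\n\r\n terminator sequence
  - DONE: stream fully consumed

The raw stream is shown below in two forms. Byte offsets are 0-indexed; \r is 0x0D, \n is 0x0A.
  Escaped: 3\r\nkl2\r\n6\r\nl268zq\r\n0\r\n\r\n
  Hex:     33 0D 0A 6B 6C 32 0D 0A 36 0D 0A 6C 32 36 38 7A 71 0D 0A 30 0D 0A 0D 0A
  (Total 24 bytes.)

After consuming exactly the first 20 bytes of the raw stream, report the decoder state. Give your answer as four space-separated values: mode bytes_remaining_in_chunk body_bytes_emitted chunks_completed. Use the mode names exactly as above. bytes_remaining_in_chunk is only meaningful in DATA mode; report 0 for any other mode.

Answer: SIZE 0 9 2

Derivation:
Byte 0 = '3': mode=SIZE remaining=0 emitted=0 chunks_done=0
Byte 1 = 0x0D: mode=SIZE_CR remaining=0 emitted=0 chunks_done=0
Byte 2 = 0x0A: mode=DATA remaining=3 emitted=0 chunks_done=0
Byte 3 = 'k': mode=DATA remaining=2 emitted=1 chunks_done=0
Byte 4 = 'l': mode=DATA remaining=1 emitted=2 chunks_done=0
Byte 5 = '2': mode=DATA_DONE remaining=0 emitted=3 chunks_done=0
Byte 6 = 0x0D: mode=DATA_CR remaining=0 emitted=3 chunks_done=0
Byte 7 = 0x0A: mode=SIZE remaining=0 emitted=3 chunks_done=1
Byte 8 = '6': mode=SIZE remaining=0 emitted=3 chunks_done=1
Byte 9 = 0x0D: mode=SIZE_CR remaining=0 emitted=3 chunks_done=1
Byte 10 = 0x0A: mode=DATA remaining=6 emitted=3 chunks_done=1
Byte 11 = 'l': mode=DATA remaining=5 emitted=4 chunks_done=1
Byte 12 = '2': mode=DATA remaining=4 emitted=5 chunks_done=1
Byte 13 = '6': mode=DATA remaining=3 emitted=6 chunks_done=1
Byte 14 = '8': mode=DATA remaining=2 emitted=7 chunks_done=1
Byte 15 = 'z': mode=DATA remaining=1 emitted=8 chunks_done=1
Byte 16 = 'q': mode=DATA_DONE remaining=0 emitted=9 chunks_done=1
Byte 17 = 0x0D: mode=DATA_CR remaining=0 emitted=9 chunks_done=1
Byte 18 = 0x0A: mode=SIZE remaining=0 emitted=9 chunks_done=2
Byte 19 = '0': mode=SIZE remaining=0 emitted=9 chunks_done=2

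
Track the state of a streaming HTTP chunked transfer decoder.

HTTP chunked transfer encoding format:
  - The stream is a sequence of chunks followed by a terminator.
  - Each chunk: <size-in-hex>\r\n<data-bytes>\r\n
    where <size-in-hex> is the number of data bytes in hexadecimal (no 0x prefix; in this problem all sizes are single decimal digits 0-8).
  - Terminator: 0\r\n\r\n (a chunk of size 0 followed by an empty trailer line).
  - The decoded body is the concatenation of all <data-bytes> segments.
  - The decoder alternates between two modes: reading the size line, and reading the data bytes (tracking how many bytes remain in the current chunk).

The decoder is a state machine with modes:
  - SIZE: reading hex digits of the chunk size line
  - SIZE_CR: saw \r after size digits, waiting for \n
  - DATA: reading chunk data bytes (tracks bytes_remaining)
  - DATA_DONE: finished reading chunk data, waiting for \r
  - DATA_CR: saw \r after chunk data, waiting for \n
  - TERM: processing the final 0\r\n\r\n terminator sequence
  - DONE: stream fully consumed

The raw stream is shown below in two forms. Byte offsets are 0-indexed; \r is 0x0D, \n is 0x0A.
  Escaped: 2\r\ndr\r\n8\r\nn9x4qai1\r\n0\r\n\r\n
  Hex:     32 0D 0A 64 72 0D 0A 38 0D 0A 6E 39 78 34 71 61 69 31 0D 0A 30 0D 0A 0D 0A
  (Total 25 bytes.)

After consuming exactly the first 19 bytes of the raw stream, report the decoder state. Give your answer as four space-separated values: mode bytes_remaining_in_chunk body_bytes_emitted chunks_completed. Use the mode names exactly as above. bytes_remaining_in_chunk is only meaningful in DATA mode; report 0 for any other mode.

Answer: DATA_CR 0 10 1

Derivation:
Byte 0 = '2': mode=SIZE remaining=0 emitted=0 chunks_done=0
Byte 1 = 0x0D: mode=SIZE_CR remaining=0 emitted=0 chunks_done=0
Byte 2 = 0x0A: mode=DATA remaining=2 emitted=0 chunks_done=0
Byte 3 = 'd': mode=DATA remaining=1 emitted=1 chunks_done=0
Byte 4 = 'r': mode=DATA_DONE remaining=0 emitted=2 chunks_done=0
Byte 5 = 0x0D: mode=DATA_CR remaining=0 emitted=2 chunks_done=0
Byte 6 = 0x0A: mode=SIZE remaining=0 emitted=2 chunks_done=1
Byte 7 = '8': mode=SIZE remaining=0 emitted=2 chunks_done=1
Byte 8 = 0x0D: mode=SIZE_CR remaining=0 emitted=2 chunks_done=1
Byte 9 = 0x0A: mode=DATA remaining=8 emitted=2 chunks_done=1
Byte 10 = 'n': mode=DATA remaining=7 emitted=3 chunks_done=1
Byte 11 = '9': mode=DATA remaining=6 emitted=4 chunks_done=1
Byte 12 = 'x': mode=DATA remaining=5 emitted=5 chunks_done=1
Byte 13 = '4': mode=DATA remaining=4 emitted=6 chunks_done=1
Byte 14 = 'q': mode=DATA remaining=3 emitted=7 chunks_done=1
Byte 15 = 'a': mode=DATA remaining=2 emitted=8 chunks_done=1
Byte 16 = 'i': mode=DATA remaining=1 emitted=9 chunks_done=1
Byte 17 = '1': mode=DATA_DONE remaining=0 emitted=10 chunks_done=1
Byte 18 = 0x0D: mode=DATA_CR remaining=0 emitted=10 chunks_done=1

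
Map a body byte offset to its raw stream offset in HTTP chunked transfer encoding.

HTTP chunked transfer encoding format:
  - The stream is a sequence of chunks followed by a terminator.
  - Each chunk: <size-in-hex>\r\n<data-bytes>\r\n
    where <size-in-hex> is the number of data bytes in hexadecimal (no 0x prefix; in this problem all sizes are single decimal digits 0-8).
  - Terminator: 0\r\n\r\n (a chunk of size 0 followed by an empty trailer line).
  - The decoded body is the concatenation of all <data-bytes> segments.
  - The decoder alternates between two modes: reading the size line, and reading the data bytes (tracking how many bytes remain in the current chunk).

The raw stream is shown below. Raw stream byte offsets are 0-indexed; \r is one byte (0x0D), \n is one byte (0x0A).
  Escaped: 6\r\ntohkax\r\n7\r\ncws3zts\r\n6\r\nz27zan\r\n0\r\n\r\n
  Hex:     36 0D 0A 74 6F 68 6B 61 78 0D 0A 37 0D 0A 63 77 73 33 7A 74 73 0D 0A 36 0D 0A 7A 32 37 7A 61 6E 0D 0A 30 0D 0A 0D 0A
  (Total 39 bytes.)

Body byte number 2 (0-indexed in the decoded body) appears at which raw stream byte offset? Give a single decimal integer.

Answer: 5

Derivation:
Chunk 1: stream[0..1]='6' size=0x6=6, data at stream[3..9]='tohkax' -> body[0..6], body so far='tohkax'
Chunk 2: stream[11..12]='7' size=0x7=7, data at stream[14..21]='cws3zts' -> body[6..13], body so far='tohkaxcws3zts'
Chunk 3: stream[23..24]='6' size=0x6=6, data at stream[26..32]='z27zan' -> body[13..19], body so far='tohkaxcws3ztsz27zan'
Chunk 4: stream[34..35]='0' size=0 (terminator). Final body='tohkaxcws3ztsz27zan' (19 bytes)
Body byte 2 at stream offset 5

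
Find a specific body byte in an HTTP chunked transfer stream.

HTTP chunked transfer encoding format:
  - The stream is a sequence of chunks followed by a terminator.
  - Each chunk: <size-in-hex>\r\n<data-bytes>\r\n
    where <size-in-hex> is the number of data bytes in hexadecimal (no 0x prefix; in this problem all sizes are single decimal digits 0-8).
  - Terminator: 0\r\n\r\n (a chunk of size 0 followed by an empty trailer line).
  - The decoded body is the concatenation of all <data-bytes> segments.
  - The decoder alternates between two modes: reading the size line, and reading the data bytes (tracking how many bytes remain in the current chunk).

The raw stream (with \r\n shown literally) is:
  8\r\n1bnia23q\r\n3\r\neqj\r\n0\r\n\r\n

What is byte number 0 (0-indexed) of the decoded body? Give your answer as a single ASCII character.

Answer: 1

Derivation:
Chunk 1: stream[0..1]='8' size=0x8=8, data at stream[3..11]='1bnia23q' -> body[0..8], body so far='1bnia23q'
Chunk 2: stream[13..14]='3' size=0x3=3, data at stream[16..19]='eqj' -> body[8..11], body so far='1bnia23qeqj'
Chunk 3: stream[21..22]='0' size=0 (terminator). Final body='1bnia23qeqj' (11 bytes)
Body byte 0 = '1'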